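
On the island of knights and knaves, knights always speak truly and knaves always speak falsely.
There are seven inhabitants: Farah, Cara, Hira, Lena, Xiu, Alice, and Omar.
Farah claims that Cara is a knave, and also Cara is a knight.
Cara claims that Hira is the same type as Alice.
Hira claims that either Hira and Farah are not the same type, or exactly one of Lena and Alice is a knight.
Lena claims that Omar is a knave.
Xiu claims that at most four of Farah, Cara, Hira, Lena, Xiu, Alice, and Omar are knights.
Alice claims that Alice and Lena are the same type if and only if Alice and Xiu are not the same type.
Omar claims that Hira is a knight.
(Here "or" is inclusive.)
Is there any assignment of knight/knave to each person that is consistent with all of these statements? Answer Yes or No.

No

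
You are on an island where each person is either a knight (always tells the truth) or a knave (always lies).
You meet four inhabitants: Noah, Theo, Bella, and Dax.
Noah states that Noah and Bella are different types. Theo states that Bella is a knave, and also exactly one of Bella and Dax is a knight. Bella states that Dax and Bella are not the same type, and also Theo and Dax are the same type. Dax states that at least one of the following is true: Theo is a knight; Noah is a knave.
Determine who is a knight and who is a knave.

Noah is a knight, Theo is a knave, Bella is a knave, and Dax is a knave.

Suppose Noah is a knave. Then Noah's statement "Noah and Bella are different types" would have to be false. Checking the 8 ways to assign the others, none is consistent with every speaker.
(For instance, with Theo=knave, Bella=knave, Dax=knave, Dax's claim "at least one of the following is true: Theo is a knight; Noah is a knave" comes out true where it would need to be false.)
So Noah must be a knight, making "Noah and Bella are different types" true. Taking Noah=knight, Theo=knave, Bella=knave, Dax=knave, each remaining statement checks out:
  Theo (knave): "Bella is a knave, and also exactly one of Bella and Dax is a knight" — false. ✓
  Bella (knave): "Dax and Bella are not the same type, and also Theo and Dax are the same type" — false. ✓
  Dax (knave): "at least one of the following is true: Theo is a knight; Noah is a knave" — false. ✓
This is the unique consistent assignment.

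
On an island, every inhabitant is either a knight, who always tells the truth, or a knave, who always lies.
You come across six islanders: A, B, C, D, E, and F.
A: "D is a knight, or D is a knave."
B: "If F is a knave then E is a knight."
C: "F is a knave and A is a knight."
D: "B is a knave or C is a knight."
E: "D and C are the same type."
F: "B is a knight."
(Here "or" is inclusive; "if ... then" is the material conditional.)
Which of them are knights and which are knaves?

Knights: A, B, E, and F. Knaves: C and D.

A is a knight, so "D is a knight, or D is a knave" must be True — and it is.
As a knight, B's statement "if F is a knave then E is a knight" should be True; it is.
C is a knave; "F is a knave and A is a knight" is false, as required.
As a knave, D's statement "B is a knave or C is a knight" should be false; it is.
E (knight): "D and C are the same type" — True. ✓
F is a knight; "B is a knight" is True, as required.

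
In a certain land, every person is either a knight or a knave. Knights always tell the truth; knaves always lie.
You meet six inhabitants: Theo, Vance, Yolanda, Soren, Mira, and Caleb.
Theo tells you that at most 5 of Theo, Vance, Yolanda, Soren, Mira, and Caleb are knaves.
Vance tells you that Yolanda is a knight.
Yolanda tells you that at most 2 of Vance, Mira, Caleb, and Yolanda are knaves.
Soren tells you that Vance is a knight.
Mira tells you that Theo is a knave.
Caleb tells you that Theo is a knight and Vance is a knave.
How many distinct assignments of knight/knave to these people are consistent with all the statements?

2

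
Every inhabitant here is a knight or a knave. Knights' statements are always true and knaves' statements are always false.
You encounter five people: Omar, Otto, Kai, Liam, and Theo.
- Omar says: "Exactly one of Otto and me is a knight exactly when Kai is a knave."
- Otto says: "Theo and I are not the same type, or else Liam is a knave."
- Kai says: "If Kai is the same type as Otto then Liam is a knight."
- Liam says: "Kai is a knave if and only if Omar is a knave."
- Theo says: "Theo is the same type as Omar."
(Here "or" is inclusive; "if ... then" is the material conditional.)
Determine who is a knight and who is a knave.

Omar is a knight, Otto is a knight, Kai is a knight, Liam is a knight, and Theo is a knave.

Omar is a knight, so "exactly one of Otto and me is a knight exactly when Kai is a knave" must be true — and it is.
Otto is a knight; "Theo and I are not the same type, or else Liam is a knave" is true, as required.
Kai (knight): "if Kai is the same type as Otto then Liam is a knight" — true. ✓
Liam is a knight, so "Kai is a knave if and only if Omar is a knave" must be true — and it is.
Theo is a knave; "Theo is the same type as Omar" is False, as required.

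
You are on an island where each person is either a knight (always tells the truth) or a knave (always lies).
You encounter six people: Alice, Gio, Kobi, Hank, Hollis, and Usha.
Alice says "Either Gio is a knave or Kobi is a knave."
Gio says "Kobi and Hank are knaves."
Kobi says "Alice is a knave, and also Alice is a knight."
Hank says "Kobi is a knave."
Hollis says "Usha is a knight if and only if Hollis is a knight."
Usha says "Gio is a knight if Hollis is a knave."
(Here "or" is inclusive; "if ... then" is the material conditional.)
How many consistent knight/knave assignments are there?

1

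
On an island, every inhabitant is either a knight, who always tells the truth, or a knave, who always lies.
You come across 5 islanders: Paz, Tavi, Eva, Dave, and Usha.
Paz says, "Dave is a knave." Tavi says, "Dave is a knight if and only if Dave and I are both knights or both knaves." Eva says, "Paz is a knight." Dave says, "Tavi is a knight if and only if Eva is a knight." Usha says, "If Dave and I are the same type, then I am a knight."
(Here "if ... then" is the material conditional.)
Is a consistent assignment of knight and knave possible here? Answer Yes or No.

Yes

One consistent assignment: Paz=knight, Tavi=knave, Eva=knight, Dave=knave, Usha=knight.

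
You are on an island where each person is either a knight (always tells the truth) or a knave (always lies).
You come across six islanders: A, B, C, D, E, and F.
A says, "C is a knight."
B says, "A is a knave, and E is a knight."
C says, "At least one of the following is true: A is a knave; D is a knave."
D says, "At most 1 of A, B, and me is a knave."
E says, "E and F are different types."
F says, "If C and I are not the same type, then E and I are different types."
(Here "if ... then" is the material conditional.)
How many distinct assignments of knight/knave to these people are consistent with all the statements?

1

Consistent assignments:
  A=knight, B=knave, C=knight, D=knave, E=knave, F=knave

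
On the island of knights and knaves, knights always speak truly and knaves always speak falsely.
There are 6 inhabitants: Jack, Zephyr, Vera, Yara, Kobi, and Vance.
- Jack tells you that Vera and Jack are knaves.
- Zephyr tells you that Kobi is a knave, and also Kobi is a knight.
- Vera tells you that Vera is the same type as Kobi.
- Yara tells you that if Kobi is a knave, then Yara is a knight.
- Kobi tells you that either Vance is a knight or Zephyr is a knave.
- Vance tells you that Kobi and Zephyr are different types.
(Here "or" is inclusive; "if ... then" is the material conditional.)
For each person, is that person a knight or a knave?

Jack is a knave, Zephyr is a knave, Vera is a knight, Yara is a knight, Kobi is a knight, and Vance is a knight.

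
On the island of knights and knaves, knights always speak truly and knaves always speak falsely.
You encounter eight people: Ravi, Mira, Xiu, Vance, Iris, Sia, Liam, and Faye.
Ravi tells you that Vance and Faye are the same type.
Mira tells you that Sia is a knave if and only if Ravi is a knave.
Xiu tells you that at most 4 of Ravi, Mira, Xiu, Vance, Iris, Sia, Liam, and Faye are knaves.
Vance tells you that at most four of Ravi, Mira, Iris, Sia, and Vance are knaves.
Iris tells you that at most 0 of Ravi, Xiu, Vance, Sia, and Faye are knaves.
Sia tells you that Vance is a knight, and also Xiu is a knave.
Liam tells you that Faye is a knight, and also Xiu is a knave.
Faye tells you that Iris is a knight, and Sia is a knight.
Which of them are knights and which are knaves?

Ravi is a knave, Mira is a knave, Xiu is a knave, Vance is a knight, Iris is a knave, Sia is a knight, Liam is a knave, and Faye is a knave.

Ravi is a knave; "Vance and Faye are the same type" is false, as required.
Mira is a knave; "Sia is a knave if and only if Ravi is a knave" is false, as required.
Xiu is a knave, and the claim "at most 4 of Ravi, Mira, Xiu, Vance, Iris, Sia, Liam, and Faye are knaves" is indeed false.
Since Vance is a knight, "at most four of Ravi, Mira, Iris, Sia, and Vance are knaves" needs to be True, which holds.
Since Iris is a knave, "at most 0 of Ravi, Xiu, Vance, Sia, and Faye are knaves" needs to be false, which holds.
Sia is a knight; "Vance is a knight, and also Xiu is a knave" is True, as required.
Since Liam is a knave, "Faye is a knight, and also Xiu is a knave" needs to be false, which holds.
Faye is a knave, and the claim "Iris is a knight, and Sia is a knight" is indeed false.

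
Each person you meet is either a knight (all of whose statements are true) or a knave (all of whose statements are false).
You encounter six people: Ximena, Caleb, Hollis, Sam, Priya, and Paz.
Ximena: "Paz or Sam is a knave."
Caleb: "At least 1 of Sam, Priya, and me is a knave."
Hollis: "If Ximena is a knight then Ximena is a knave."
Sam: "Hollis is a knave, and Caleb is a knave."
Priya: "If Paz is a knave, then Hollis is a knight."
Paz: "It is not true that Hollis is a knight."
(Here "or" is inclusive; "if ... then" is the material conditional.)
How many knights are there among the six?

The unique consistent assignment is Ximena=knight, Caleb=knight, Hollis=knave, Sam=knave, Priya=knight, Paz=knight.
That has 4 knights.

4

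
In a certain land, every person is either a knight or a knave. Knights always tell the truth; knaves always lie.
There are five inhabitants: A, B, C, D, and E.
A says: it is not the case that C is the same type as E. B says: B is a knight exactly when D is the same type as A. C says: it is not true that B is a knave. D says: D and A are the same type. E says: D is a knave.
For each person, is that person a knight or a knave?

Knights: A, B, C, and D. Knaves: E.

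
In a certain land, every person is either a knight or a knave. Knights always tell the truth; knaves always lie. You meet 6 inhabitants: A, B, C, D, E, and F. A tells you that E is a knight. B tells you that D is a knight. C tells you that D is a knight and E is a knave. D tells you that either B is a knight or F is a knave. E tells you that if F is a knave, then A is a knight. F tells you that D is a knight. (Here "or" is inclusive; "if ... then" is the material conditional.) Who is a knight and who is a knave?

A is a knight, B is a knight, C is a knave, D is a knight, E is a knight, and F is a knight.

As a knight, A's statement "E is a knight" should be True; it is.
B (knight): "D is a knight" — True. ✓
C is a knave, so "D is a knight and E is a knave" must be False — and it is.
Since D is a knight, "either B is a knight or F is a knave" needs to be True, which holds.
E is a knight, and the claim "if F is a knave, then A is a knight" is indeed True.
F is a knight; "D is a knight" is True, as required.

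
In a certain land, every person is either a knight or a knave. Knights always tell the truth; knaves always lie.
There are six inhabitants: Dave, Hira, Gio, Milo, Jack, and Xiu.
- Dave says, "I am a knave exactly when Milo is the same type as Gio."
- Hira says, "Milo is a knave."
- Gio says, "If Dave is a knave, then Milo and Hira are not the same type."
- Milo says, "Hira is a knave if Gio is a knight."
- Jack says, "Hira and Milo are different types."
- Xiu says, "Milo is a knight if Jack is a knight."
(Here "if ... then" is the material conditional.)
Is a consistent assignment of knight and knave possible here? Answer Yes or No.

One consistent assignment: Dave=knight, Hira=knight, Gio=knight, Milo=knave, Jack=knight, Xiu=knave.

Yes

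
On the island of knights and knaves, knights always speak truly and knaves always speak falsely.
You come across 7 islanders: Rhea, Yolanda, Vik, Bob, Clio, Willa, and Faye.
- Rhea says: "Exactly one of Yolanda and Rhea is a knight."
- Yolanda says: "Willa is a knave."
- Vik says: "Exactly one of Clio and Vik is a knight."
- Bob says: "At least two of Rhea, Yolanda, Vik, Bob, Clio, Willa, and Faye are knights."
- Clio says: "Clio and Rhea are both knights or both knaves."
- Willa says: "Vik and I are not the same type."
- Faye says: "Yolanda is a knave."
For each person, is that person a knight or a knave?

Rhea is a knight, Yolanda is a knave, Vik is a knave, Bob is a knight, Clio is a knave, Willa is a knight, and Faye is a knight.

Rhea is a knight, and the claim "exactly one of Yolanda and Rhea is a knight" is indeed True.
Yolanda is a knave, so "Willa is a knave" must be False — and it is.
As a knave, Vik's statement "exactly one of Clio and Vik is a knight" should be False; it is.
Bob is a knight, so "at least two of Rhea, Yolanda, Vik, Bob, Clio, Willa, and Faye are knights" must be True — and it is.
As a knave, Clio's statement "Clio and Rhea are both knights or both knaves" should be False; it is.
Since Willa is a knight, "Vik and I are not the same type" needs to be True, which holds.
Faye is a knight, and the claim "Yolanda is a knave" is indeed True.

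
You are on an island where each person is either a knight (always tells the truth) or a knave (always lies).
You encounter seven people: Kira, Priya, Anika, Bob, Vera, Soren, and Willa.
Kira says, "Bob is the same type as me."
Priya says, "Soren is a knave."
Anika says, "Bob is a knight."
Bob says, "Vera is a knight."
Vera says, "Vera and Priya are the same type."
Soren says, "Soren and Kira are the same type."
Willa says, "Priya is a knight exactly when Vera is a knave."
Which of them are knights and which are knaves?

Knights: Kira, Priya, Anika, Bob, and Vera. Knaves: Soren and Willa.

Kira (knight): "Bob is the same type as me" — true. ✓
Priya (knight): "Soren is a knave" — true. ✓
Anika (knight): "Bob is a knight" — true. ✓
Bob is a knight; "Vera is a knight" is true, as required.
As a knight, Vera's statement "Vera and Priya are the same type" should be true; it is.
Soren is a knave; "Soren and Kira are the same type" is False, as required.
Willa (knave): "Priya is a knight exactly when Vera is a knave" — False. ✓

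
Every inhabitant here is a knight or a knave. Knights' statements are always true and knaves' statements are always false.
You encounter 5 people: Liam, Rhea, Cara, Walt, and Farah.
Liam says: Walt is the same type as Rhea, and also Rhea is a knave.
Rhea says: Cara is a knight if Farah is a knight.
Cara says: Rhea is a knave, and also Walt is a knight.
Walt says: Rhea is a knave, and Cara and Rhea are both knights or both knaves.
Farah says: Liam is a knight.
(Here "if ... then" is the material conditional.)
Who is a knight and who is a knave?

Liam is a knave, Rhea is a knight, Cara is a knave, Walt is a knave, and Farah is a knave.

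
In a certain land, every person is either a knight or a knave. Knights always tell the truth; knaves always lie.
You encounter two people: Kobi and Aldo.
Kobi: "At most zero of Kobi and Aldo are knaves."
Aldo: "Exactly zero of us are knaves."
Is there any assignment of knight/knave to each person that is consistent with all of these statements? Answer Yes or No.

Yes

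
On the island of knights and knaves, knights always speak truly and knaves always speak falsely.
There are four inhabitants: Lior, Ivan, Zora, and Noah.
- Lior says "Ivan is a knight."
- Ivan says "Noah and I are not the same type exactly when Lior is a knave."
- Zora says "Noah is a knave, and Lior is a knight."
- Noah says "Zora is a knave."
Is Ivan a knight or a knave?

Ivan is a knight.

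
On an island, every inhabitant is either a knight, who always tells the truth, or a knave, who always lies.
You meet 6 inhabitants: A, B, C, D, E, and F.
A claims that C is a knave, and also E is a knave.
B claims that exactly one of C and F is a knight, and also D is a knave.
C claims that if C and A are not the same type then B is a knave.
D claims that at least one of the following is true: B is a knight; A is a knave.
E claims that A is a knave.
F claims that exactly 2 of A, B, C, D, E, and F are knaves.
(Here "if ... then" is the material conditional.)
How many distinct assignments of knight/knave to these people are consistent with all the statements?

2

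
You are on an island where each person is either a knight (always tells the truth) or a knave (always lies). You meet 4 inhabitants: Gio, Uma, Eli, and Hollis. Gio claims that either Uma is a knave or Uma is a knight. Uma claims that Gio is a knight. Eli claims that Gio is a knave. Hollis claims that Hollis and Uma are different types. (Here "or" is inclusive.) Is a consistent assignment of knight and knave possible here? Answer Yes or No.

No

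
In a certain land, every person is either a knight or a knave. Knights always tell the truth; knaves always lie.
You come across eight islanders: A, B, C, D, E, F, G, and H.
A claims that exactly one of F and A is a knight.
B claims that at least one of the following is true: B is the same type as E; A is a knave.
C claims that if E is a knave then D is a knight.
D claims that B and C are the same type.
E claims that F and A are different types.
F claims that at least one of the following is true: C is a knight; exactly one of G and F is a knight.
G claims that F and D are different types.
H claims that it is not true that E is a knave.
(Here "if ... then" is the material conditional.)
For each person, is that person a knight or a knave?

Knights: B. Knaves: A, C, D, E, F, G, and H.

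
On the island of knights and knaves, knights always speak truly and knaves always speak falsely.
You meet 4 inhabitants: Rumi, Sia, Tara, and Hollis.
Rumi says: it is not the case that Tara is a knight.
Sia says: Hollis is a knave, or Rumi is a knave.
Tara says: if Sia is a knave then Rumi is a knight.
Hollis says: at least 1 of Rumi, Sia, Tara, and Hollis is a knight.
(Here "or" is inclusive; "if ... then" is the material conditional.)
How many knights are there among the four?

The unique consistent assignment is Rumi=knave, Sia=knight, Tara=knight, Hollis=knight.
That has 3 knights.

3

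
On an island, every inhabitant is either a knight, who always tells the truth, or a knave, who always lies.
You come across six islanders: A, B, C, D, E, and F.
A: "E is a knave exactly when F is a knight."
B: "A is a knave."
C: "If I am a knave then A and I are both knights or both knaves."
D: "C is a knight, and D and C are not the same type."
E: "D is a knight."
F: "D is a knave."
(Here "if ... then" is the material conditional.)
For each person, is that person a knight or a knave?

A is a knight, B is a knave, C is a knave, D is a knave, E is a knave, and F is a knight.

A is a knight; "E is a knave exactly when F is a knight" is true, as required.
B (knave): "A is a knave" — false. ✓
Since C is a knave, "if I am a knave then A and I are both knights or both knaves" needs to be false, which holds.
D (knave): "C is a knight, and D and C are not the same type" — false. ✓
E (knave): "D is a knight" — false. ✓
Since F is a knight, "D is a knave" needs to be true, which holds.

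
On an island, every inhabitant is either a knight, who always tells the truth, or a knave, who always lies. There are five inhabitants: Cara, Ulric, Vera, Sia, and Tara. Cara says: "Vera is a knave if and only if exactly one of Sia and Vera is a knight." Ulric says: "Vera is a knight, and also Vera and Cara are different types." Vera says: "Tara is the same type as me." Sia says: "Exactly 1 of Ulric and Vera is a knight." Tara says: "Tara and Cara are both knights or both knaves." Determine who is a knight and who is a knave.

Cara is a knight, Ulric is a knave, Vera is a knight, Sia is a knight, and Tara is a knight.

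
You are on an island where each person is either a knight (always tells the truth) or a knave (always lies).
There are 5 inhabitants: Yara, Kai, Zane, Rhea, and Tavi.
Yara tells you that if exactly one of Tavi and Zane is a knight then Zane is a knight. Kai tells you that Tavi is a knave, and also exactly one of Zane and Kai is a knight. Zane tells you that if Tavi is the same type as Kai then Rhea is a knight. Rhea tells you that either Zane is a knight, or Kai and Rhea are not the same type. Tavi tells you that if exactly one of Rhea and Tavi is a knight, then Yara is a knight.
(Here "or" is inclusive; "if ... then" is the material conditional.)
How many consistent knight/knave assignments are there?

Consistent assignments:
  Yara=knight, Kai=knave, Zane=knight, Rhea=knight, Tavi=knight

1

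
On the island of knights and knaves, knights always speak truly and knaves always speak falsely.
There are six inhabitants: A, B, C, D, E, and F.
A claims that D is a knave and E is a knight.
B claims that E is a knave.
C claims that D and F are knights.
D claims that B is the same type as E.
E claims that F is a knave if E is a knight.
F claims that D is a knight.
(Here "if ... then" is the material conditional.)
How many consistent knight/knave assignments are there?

1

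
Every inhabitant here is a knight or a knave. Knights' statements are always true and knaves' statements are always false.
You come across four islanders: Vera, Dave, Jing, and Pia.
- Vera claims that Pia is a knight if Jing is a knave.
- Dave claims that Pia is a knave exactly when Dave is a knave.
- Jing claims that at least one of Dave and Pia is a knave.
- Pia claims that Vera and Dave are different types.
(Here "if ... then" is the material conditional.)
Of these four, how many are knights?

The unique consistent assignment is Vera=knight, Dave=knave, Jing=knight, Pia=knight.
That has 3 knights.

3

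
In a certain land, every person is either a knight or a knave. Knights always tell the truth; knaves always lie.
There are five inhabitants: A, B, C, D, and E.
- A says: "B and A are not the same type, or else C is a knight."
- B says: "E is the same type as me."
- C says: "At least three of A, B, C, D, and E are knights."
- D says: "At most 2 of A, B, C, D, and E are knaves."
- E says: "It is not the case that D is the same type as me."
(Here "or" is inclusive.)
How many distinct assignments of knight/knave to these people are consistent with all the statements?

2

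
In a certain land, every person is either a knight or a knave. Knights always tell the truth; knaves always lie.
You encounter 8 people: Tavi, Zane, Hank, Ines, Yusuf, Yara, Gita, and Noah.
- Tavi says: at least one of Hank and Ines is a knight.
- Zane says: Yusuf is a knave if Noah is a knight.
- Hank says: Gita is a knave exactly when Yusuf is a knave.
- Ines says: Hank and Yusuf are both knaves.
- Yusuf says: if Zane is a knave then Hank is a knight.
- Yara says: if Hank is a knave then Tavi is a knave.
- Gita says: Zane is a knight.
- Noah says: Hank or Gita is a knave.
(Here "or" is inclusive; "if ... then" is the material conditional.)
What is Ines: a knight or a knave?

Consistent assignments: {Tavi=knight, Zane=knight, Hank=knight, Ines=knave, Yusuf=knight, Yara=knight, Gita=knight, Noah=knave}
In every consistent assignment, Ines is a knave.

Ines is a knave.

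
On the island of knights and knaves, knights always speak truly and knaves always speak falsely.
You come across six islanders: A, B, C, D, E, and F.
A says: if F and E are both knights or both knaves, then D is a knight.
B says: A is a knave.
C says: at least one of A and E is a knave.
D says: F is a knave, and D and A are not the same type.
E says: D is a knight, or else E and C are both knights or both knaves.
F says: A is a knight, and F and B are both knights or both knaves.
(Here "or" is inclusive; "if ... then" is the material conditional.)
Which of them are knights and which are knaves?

A is a knave, B is a knight, C is a knight, D is a knave, E is a knave, and F is a knave.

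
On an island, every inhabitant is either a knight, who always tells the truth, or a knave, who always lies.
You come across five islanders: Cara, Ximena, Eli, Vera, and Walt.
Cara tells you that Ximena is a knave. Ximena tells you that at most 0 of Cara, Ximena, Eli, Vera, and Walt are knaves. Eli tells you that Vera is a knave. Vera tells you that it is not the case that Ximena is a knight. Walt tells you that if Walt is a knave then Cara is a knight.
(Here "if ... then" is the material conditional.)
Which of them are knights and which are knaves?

Knights: Cara, Vera, and Walt. Knaves: Ximena and Eli.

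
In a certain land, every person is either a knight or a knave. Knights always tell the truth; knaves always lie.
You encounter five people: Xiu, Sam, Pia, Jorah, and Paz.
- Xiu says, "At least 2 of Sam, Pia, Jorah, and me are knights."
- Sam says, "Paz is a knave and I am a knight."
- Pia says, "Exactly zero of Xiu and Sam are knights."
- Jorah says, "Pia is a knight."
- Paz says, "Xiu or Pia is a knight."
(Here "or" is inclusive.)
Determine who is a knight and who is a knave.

Suppose Xiu is a knight. Then Xiu's statement "at least 2 of Sam, Pia, Jorah, and me are knights" would have to be true. Checking the 16 ways to assign the others, none is consistent with every speaker.
(For instance, with Sam=knight, Pia=knave, Jorah=knave, Paz=knave, Paz's claim "Xiu or Pia is a knight" comes out true where it would need to be false.)
So Xiu must be a knave, making "at least 2 of Sam, Pia, Jorah, and me are knights" false. Taking Xiu=knave, Sam=knight, Pia=knave, Jorah=knave, Paz=knave, each remaining statement checks out:
  Sam (knight): "Paz is a knave and I am a knight" — true. ✓
  Pia (knave): "exactly zero of Xiu and Sam are knights" — false. ✓
  Jorah (knave): "Pia is a knight" — false. ✓
  Paz (knave): "Xiu or Pia is a knight" — false. ✓
This is the unique consistent assignment.

Xiu is a knave, Sam is a knight, Pia is a knave, Jorah is a knave, and Paz is a knave.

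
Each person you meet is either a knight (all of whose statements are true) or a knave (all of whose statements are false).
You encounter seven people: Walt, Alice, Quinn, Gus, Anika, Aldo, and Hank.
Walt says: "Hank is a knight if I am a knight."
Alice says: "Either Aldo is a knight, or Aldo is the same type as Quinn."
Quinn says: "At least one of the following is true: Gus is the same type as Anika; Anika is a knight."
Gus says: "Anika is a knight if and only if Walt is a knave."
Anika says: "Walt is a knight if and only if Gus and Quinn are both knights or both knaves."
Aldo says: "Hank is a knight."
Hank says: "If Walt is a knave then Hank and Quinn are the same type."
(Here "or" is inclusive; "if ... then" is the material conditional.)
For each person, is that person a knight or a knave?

Knights: Walt, Alice, Gus, Aldo, and Hank. Knaves: Quinn and Anika.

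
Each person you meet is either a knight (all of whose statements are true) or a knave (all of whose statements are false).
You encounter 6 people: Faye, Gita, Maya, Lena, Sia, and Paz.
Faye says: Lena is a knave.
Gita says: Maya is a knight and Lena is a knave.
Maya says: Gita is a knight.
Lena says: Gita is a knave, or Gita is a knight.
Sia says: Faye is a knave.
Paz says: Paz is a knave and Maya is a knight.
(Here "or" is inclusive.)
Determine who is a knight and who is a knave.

Knights: Lena and Sia. Knaves: Faye, Gita, Maya, and Paz.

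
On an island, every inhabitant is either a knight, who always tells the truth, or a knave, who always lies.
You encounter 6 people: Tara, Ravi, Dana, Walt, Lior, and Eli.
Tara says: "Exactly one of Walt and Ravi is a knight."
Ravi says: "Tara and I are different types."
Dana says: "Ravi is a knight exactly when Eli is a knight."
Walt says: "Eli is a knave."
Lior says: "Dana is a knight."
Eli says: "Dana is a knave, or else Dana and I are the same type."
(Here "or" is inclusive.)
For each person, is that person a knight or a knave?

Tara is a knave; "exactly one of Walt and Ravi is a knight" is False, as required.
Since Ravi is a knave, "Tara and I are different types" needs to be False, which holds.
Since Dana is a knave, "Ravi is a knight exactly when Eli is a knight" needs to be False, which holds.
Walt is a knave; "Eli is a knave" is False, as required.
Lior is a knave; "Dana is a knight" is False, as required.
Eli is a knight; "Dana is a knave, or else Dana and I are the same type" is True, as required.

Tara is a knave, Ravi is a knave, Dana is a knave, Walt is a knave, Lior is a knave, and Eli is a knight.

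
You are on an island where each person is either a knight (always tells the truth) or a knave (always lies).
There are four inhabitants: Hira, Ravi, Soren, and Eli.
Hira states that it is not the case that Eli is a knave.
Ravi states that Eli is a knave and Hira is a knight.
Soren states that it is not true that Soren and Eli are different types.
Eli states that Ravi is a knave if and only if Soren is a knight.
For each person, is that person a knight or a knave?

Hira is a knight, Ravi is a knave, Soren is a knight, and Eli is a knight.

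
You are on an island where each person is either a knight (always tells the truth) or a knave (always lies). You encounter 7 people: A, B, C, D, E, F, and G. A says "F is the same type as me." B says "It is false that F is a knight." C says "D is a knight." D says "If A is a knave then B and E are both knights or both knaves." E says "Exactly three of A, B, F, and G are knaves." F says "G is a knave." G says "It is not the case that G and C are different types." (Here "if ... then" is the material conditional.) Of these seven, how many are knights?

4

The unique consistent assignment is A=knight, B=knave, C=knight, D=knight, E=knave, F=knight, G=knave.
That has 4 knights.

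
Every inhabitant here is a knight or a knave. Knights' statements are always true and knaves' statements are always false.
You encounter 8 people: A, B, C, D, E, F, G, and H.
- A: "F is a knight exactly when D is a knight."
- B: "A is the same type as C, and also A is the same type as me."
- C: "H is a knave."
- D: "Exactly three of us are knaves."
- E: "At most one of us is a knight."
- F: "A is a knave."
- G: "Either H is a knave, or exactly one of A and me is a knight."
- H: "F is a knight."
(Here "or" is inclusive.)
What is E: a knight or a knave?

E is a knave.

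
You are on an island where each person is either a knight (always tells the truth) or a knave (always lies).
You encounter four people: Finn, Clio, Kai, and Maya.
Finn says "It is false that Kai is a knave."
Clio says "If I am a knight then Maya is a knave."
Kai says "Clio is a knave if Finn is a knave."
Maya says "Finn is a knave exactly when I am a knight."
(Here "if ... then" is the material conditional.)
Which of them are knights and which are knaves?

Knights: Clio. Knaves: Finn, Kai, and Maya.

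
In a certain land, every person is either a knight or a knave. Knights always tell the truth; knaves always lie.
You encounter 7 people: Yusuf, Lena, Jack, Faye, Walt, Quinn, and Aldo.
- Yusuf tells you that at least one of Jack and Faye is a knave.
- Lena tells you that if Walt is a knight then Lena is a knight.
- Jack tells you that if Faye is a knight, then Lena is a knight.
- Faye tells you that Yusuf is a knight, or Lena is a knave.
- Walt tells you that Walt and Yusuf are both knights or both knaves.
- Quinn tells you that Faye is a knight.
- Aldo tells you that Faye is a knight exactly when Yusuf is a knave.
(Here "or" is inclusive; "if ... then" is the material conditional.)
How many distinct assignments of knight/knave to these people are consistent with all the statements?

1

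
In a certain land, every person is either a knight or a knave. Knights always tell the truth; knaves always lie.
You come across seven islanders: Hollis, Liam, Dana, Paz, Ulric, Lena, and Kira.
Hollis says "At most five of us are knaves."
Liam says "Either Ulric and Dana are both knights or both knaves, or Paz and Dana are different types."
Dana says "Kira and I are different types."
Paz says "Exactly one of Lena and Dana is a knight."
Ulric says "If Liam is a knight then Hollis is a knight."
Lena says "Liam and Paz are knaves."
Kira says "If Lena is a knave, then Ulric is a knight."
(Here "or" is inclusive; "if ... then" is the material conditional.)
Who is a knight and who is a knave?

Hollis is a knave, Liam is a knight, Dana is a knave, Paz is a knave, Ulric is a knave, Lena is a knave, and Kira is a knave.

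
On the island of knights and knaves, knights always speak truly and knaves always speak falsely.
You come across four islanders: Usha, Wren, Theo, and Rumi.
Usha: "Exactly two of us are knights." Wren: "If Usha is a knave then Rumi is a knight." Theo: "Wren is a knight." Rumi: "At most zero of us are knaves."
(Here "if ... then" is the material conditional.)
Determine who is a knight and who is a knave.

Usha is a knave, Wren is a knave, Theo is a knave, and Rumi is a knave.

Suppose Usha is a knight. Then Usha's statement "exactly two of us are knights" would have to be true. Checking the 8 ways to assign the others, none is consistent with every speaker.
(For instance, with Wren=knave, Theo=knave, Rumi=knave, Usha's claim "exactly two of us are knights" comes out false where it would need to be true.)
So Usha must be a knave, making "exactly two of us are knights" false. Taking Usha=knave, Wren=knave, Theo=knave, Rumi=knave, each remaining statement checks out:
  Wren (knave): "if Usha is a knave then Rumi is a knight" — false. ✓
  Theo (knave): "Wren is a knight" — false. ✓
  Rumi (knave): "at most zero of us are knaves" — false. ✓
This is the unique consistent assignment.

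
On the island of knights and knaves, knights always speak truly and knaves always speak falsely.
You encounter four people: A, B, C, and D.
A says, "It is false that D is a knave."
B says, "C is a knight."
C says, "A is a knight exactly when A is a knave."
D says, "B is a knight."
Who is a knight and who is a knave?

A (knave): "it is false that D is a knave" — false. ✓
B is a knave; "C is a knight" is false, as required.
C (knave): "A is a knight exactly when A is a knave" — false. ✓
D (knave): "B is a knight" — false. ✓

Knights: none. Knaves: A, B, C, and D.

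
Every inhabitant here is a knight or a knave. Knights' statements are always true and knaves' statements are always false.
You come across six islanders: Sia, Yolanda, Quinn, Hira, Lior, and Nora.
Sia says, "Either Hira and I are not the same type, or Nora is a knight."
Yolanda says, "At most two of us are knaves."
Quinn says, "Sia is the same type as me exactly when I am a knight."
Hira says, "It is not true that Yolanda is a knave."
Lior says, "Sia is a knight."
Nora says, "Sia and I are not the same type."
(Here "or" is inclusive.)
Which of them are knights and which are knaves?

Knights: none. Knaves: Sia, Yolanda, Quinn, Hira, Lior, and Nora.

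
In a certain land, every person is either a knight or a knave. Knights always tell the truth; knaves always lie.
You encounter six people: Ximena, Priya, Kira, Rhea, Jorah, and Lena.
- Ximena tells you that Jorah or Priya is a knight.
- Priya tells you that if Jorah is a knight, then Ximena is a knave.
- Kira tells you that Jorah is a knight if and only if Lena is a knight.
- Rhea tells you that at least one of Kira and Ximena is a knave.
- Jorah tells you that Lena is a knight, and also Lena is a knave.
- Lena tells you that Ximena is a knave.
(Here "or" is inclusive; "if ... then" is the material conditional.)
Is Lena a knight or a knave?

Lena is a knave.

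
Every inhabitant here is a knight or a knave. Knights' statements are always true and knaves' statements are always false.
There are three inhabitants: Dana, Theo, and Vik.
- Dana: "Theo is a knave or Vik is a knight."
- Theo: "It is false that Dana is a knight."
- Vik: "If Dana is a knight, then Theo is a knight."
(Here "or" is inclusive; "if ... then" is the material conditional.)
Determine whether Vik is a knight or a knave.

Consistent assignments: {Dana=knight, Theo=knave, Vik=knave}
In every consistent assignment, Vik is a knave.

Vik is a knave.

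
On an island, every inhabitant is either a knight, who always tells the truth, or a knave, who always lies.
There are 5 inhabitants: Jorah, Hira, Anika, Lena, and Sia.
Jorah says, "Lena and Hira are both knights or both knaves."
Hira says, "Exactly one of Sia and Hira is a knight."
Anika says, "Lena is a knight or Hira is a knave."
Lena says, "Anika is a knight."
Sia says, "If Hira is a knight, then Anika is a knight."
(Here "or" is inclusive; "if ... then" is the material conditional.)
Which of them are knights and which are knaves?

Jorah is a knave, so "Lena and Hira are both knights or both knaves" must be false — and it is.
Hira is a knight, and the claim "exactly one of Sia and Hira is a knight" is indeed true.
As a knave, Anika's statement "Lena is a knight or Hira is a knave" should be false; it is.
Lena is a knave, and the claim "Anika is a knight" is indeed false.
Sia is a knave, and the claim "if Hira is a knight, then Anika is a knight" is indeed false.

Jorah is a knave, Hira is a knight, Anika is a knave, Lena is a knave, and Sia is a knave.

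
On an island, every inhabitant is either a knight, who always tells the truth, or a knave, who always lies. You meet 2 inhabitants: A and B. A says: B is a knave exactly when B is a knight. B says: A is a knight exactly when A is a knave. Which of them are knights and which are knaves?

A is a knave and B is a knave.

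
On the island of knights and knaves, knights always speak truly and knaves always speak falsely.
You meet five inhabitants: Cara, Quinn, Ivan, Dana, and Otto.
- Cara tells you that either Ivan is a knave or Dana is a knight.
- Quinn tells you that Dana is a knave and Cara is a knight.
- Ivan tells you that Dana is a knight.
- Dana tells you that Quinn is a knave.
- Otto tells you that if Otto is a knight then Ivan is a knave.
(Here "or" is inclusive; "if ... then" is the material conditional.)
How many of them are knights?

The unique consistent assignment is Cara=knight, Quinn=knight, Ivan=knave, Dana=knave, Otto=knight.
That has 3 knights.

3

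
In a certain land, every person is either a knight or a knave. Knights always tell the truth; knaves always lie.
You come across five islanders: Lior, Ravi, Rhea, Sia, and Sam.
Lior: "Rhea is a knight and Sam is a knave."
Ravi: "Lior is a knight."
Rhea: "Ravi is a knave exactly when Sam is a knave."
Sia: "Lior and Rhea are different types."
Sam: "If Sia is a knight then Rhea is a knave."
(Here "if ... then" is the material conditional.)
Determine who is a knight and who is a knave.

Suppose Lior is a knight. Then Lior's statement "Rhea is a knight and Sam is a knave" would have to be true. Checking the 16 ways to assign the others, none is consistent with every speaker.
(For instance, with Ravi=knave, Rhea=knave, Sia=knave, Sam=knight, Lior's claim "Rhea is a knight and Sam is a knave" comes out false where it would need to be true.)
So Lior must be a knave, making "Rhea is a knight and Sam is a knave" false. Taking Lior=knave, Ravi=knave, Rhea=knave, Sia=knave, Sam=knight, each remaining statement checks out:
  Ravi (knave): "Lior is a knight" — false. ✓
  Rhea (knave): "Ravi is a knave exactly when Sam is a knave" — false. ✓
  Sia (knave): "Lior and Rhea are different types" — false. ✓
  Sam (knight): "if Sia is a knight then Rhea is a knave" — true. ✓
This is the unique consistent assignment.

Lior is a knave, Ravi is a knave, Rhea is a knave, Sia is a knave, and Sam is a knight.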